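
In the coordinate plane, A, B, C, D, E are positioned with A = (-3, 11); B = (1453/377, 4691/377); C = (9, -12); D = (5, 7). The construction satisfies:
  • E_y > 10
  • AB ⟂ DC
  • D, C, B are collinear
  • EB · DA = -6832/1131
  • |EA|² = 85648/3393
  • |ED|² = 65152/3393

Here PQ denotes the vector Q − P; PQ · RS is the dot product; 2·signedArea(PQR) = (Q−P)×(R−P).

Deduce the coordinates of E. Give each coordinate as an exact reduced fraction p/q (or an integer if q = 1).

E = (2207/1131, 11477/1131)

1. E_x = 2207/1131  [line 8·x + -4·y + 28252/1131 = 0 ∩ |ED|² = 65152/3393]
2. E_y = 11477/1131  [line 8·x + -4·y + 28252/1131 = 0 ∩ |ED|² = 65152/3393]
   → E = (2207/1131, 11477/1131)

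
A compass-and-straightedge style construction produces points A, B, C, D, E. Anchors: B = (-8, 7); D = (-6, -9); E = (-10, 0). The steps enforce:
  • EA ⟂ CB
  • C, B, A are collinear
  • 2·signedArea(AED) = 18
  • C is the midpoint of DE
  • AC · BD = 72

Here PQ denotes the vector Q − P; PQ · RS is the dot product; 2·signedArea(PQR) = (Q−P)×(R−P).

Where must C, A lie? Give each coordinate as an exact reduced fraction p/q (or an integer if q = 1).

1. C_x = -8  [C is the midpoint of DE]
2. C_y = -9/2  [C is the midpoint of DE]
   → C = (-8, -9/2)
3. A_x = -8  [C, B, A are collinear ∩ EA ⟂ CB]
4. A_y = 0  [C, B, A are collinear ∩ EA ⟂ CB]
   → A = (-8, 0)

A = (-8, 0)
C = (-8, -9/2)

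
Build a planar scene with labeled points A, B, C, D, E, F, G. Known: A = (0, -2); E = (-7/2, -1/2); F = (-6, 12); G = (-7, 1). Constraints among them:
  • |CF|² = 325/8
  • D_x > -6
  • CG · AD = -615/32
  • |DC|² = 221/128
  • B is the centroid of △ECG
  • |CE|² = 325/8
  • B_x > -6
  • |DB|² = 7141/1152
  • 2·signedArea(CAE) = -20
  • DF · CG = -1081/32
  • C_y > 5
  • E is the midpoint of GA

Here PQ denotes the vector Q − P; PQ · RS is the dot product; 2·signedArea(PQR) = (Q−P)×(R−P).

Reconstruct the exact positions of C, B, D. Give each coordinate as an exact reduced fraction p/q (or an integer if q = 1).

B = (-61/12, 25/12)
C = (-19/4, 23/4)
D = (-85/16, 73/16)

1. C_x = -19/4  [line -3/2·x + -7/2·y + 13 = 0 ∩ |CE|² = 325/8]
2. C_y = 23/4  [line -3/2·x + -7/2·y + 13 = 0 ∩ |CE|² = 325/8]
   → C = (-19/4, 23/4)
3. B_x = -61/12  [B is the centroid of △ECG]
4. B_y = 25/12  [B is the centroid of △ECG]
   → B = (-61/12, 25/12)
5. D_x = -85/16  [line 9/4·x + 19/4·y + -311/32 = 0 ∩ |DC|² = 221/128]
6. D_y = 73/16  [line 9/4·x + 19/4·y + -311/32 = 0 ∩ |DC|² = 221/128]
   → D = (-85/16, 73/16)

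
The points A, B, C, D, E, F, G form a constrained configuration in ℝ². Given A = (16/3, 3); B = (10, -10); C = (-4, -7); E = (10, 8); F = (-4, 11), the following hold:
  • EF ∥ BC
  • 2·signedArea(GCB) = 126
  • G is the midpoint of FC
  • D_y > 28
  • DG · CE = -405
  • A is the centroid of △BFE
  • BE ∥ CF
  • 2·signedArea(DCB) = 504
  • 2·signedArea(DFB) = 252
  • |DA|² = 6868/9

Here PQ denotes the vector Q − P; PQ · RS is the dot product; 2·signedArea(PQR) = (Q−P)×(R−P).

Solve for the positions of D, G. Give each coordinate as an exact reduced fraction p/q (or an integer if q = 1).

D = (-4, 29)
G = (-4, 2)

1. D_x = -4  [2·signedArea(DFB) = 252 ∩ 2·signedArea(DCB) = 504]
2. D_y = 29  [2·signedArea(DFB) = 252 ∩ 2·signedArea(DCB) = 504]
   → D = (-4, 29)
3. G_x = -4  [G is the midpoint of FC]
4. G_y = 2  [G is the midpoint of FC]
   → G = (-4, 2)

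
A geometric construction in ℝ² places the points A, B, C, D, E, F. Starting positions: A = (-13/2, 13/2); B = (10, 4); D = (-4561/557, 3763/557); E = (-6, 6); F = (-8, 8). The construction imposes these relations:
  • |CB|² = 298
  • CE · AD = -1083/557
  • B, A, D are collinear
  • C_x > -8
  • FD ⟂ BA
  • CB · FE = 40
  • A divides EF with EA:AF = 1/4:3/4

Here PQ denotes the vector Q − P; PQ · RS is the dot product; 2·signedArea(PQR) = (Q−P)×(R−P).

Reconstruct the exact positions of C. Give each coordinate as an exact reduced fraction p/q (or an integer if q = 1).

1. C_x = -7  [CB · FE = 40 ∩ CE · AD = -1083/557]
2. C_y = 7  [CB · FE = 40 ∩ CE · AD = -1083/557]
   → C = (-7, 7)

C = (-7, 7)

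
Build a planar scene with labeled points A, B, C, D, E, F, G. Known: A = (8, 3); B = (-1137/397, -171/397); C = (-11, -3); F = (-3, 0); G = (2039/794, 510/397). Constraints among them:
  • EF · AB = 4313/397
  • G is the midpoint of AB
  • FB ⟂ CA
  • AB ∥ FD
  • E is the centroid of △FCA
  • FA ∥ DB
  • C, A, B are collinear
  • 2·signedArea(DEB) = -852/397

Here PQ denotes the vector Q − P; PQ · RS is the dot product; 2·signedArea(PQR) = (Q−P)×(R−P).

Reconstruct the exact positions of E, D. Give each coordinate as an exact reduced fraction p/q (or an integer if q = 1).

1. E_x = -2  [E is the centroid of △FCA]
2. E_y = 0  [E is the centroid of △FCA]
   → E = (-2, 0)
3. D_x = -5504/397  [FA ∥ DB ∩ AB ∥ FD]
4. D_y = -1362/397  [FA ∥ DB ∩ AB ∥ FD]
   → D = (-5504/397, -1362/397)

D = (-5504/397, -1362/397)
E = (-2, 0)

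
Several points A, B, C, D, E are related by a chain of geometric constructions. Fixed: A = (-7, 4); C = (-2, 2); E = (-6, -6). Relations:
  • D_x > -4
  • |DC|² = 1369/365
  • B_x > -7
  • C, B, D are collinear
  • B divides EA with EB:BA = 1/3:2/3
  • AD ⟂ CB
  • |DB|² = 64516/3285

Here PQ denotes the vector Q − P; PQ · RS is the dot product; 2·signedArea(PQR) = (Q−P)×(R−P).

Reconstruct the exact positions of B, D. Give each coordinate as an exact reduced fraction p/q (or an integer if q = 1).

B = (-19/3, -8/3)
D = (-1211/365, 212/365)

1. B_x = -19/3  [B divides EA with EB:BA = 1/3:2/3]
2. B_y = -8/3  [B divides EA with EB:BA = 1/3:2/3]
   → B = (-19/3, -8/3)
3. D_x = -1211/365  [C, B, D are collinear ∩ AD ⟂ CB]
4. D_y = 212/365  [C, B, D are collinear ∩ AD ⟂ CB]
   → D = (-1211/365, 212/365)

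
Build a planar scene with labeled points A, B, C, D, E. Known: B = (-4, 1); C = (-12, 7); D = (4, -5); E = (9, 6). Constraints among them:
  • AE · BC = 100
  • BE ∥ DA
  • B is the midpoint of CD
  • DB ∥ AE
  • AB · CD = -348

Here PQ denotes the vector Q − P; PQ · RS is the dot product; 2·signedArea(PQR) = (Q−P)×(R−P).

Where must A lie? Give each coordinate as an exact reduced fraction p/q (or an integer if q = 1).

A = (17, 0)

1. A_x = 17  [DB ∥ AE ∩ BE ∥ DA]
2. A_y = 0  [DB ∥ AE ∩ BE ∥ DA]
   → A = (17, 0)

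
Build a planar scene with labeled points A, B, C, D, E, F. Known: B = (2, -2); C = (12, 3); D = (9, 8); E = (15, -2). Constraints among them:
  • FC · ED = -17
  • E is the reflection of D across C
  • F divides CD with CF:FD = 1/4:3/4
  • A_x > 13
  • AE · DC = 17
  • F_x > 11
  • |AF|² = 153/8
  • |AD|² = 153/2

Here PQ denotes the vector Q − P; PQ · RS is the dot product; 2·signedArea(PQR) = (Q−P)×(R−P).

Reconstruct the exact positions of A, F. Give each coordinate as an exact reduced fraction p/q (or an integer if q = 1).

1. A_x = 27/2  [line -3·x + 5·y + 38 = 0 ∩ |AD|² = 153/2]
2. A_y = 1/2  [line -3·x + 5·y + 38 = 0 ∩ |AD|² = 153/2]
   → A = (27/2, 1/2)
3. F_x = 45/4  [F divides CD with CF:FD = 1/4:3/4]
4. F_y = 17/4  [F divides CD with CF:FD = 1/4:3/4]
   → F = (45/4, 17/4)

A = (27/2, 1/2)
F = (45/4, 17/4)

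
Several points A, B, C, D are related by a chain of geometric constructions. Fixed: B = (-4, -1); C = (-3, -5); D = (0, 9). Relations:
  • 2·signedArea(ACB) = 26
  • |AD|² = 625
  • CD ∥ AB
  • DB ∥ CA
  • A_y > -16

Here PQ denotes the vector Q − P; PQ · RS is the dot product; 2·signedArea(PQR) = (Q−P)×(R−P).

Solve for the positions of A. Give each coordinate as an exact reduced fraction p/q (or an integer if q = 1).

1. A_x = -7  [CD ∥ AB ∩ DB ∥ CA]
2. A_y = -15  [CD ∥ AB ∩ DB ∥ CA]
   → A = (-7, -15)

A = (-7, -15)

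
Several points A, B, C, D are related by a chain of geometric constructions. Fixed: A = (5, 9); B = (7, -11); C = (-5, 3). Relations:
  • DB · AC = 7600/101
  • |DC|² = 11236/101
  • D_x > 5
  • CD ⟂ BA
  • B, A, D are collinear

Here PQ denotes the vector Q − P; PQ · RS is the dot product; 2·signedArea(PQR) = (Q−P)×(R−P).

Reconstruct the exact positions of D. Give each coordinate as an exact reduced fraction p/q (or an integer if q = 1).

D = (555/101, 409/101)

1. D_x = 555/101  [B, A, D are collinear ∩ CD ⟂ BA]
2. D_y = 409/101  [B, A, D are collinear ∩ CD ⟂ BA]
   → D = (555/101, 409/101)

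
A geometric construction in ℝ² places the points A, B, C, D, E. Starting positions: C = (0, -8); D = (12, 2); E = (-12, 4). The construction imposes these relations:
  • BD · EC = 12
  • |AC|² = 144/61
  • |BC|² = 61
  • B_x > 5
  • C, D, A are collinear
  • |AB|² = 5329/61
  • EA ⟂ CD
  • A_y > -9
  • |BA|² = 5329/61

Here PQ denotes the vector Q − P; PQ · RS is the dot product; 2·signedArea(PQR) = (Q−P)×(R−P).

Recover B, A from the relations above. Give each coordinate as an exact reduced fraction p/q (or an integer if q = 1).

1. B_x = 6  [line -12·x + 12·y + 108 = 0 ∩ |BC|² = 61]
2. B_y = -3  [line -12·x + 12·y + 108 = 0 ∩ |BC|² = 61]
   → B = (6, -3)
3. A_x = -72/61  [C, D, A are collinear ∩ EA ⟂ CD]
4. A_y = -548/61  [C, D, A are collinear ∩ EA ⟂ CD]
   → A = (-72/61, -548/61)

A = (-72/61, -548/61)
B = (6, -3)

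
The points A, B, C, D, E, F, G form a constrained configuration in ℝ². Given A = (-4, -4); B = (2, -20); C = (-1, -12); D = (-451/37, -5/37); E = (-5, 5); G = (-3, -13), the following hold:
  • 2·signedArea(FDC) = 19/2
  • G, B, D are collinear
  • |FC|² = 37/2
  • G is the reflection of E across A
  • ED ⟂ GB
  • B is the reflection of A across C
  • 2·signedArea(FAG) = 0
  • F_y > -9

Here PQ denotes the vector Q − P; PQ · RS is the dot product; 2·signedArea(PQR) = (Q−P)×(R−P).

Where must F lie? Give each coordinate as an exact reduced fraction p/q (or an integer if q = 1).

1. F_x = -7/2  [2·signedArea(FAG) = 0 ∩ 2·signedArea(FDC) = 19/2]
2. F_y = -17/2  [2·signedArea(FAG) = 0 ∩ 2·signedArea(FDC) = 19/2]
   → F = (-7/2, -17/2)

F = (-7/2, -17/2)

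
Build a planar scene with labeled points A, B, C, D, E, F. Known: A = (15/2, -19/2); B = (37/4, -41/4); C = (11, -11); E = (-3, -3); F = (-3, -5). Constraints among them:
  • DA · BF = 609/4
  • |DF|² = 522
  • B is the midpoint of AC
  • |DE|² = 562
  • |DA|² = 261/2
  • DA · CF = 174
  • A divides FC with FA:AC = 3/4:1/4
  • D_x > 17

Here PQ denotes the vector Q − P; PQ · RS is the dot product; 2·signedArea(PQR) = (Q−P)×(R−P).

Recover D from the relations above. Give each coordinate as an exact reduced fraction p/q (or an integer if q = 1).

D = (18, -14)

1. D_x = 18  [line 14·x + -6·y + -336 = 0 ∩ |DF|² = 522]
2. D_y = -14  [line 14·x + -6·y + -336 = 0 ∩ |DF|² = 522]
   → D = (18, -14)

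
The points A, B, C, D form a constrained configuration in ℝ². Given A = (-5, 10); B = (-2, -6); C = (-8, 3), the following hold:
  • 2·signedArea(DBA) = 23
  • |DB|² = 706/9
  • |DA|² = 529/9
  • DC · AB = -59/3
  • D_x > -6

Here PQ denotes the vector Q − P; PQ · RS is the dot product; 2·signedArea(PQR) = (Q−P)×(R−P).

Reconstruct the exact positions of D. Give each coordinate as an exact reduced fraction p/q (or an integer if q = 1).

1. D_x = -5  [2·signedArea(DBA) = 23 ∩ DC · AB = -59/3]
2. D_y = 7/3  [2·signedArea(DBA) = 23 ∩ DC · AB = -59/3]
   → D = (-5, 7/3)

D = (-5, 7/3)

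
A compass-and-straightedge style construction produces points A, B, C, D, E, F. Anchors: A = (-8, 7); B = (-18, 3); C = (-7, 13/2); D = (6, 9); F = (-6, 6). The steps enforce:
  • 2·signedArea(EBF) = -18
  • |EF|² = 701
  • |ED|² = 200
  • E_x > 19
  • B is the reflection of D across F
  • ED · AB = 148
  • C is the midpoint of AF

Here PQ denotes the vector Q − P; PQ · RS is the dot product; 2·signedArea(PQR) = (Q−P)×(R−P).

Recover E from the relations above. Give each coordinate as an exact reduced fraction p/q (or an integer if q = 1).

E = (20, 11)

1. E_x = 20  [ED · AB = 148 ∩ 2·signedArea(EBF) = -18]
2. E_y = 11  [ED · AB = 148 ∩ 2·signedArea(EBF) = -18]
   → E = (20, 11)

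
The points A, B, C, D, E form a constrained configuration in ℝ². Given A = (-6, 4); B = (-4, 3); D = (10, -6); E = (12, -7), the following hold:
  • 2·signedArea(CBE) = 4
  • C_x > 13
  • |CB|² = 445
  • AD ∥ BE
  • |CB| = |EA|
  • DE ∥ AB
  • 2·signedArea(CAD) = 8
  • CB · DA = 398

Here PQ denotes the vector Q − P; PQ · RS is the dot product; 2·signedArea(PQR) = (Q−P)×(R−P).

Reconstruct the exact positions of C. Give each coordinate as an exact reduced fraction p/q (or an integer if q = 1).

1. C_x = 14  [2·signedArea(CAD) = 8 ∩ CB · DA = 398]
2. C_y = -8  [2·signedArea(CAD) = 8 ∩ CB · DA = 398]
   → C = (14, -8)

C = (14, -8)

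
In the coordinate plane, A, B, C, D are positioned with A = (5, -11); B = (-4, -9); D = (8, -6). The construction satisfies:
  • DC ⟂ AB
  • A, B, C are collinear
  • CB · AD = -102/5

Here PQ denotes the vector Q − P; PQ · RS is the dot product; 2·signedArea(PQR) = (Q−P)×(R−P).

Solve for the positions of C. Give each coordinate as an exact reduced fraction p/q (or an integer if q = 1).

C = (34/5, -57/5)

1. C_x = 34/5  [A, B, C are collinear ∩ DC ⟂ AB]
2. C_y = -57/5  [A, B, C are collinear ∩ DC ⟂ AB]
   → C = (34/5, -57/5)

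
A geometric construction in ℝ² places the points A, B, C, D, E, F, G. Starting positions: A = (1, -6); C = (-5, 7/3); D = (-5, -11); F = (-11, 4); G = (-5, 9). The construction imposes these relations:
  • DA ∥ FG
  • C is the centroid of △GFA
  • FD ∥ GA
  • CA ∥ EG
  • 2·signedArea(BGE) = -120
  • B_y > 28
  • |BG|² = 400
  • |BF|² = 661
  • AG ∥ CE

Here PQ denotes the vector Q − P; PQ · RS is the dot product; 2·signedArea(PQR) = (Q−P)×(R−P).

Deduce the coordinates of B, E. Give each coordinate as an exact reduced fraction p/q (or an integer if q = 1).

1. E_x = -11  [CA ∥ EG ∩ AG ∥ CE]
2. E_y = 52/3  [CA ∥ EG ∩ AG ∥ CE]
   → E = (-11, 52/3)
3. B_x = -5  [line -25/3·x + -6·y + 397/3 = 0 ∩ |BF|² = 661]
4. B_y = 29  [line -25/3·x + -6·y + 397/3 = 0 ∩ |BF|² = 661]
   → B = (-5, 29)

B = (-5, 29)
E = (-11, 52/3)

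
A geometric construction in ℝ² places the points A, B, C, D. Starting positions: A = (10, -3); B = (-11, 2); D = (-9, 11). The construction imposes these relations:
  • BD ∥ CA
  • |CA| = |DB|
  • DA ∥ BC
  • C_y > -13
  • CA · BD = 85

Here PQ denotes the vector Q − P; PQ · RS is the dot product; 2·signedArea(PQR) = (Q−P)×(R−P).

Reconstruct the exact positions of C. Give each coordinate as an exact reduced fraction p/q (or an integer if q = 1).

1. C_x = 8  [BD ∥ CA ∩ DA ∥ BC]
2. C_y = -12  [BD ∥ CA ∩ DA ∥ BC]
   → C = (8, -12)

C = (8, -12)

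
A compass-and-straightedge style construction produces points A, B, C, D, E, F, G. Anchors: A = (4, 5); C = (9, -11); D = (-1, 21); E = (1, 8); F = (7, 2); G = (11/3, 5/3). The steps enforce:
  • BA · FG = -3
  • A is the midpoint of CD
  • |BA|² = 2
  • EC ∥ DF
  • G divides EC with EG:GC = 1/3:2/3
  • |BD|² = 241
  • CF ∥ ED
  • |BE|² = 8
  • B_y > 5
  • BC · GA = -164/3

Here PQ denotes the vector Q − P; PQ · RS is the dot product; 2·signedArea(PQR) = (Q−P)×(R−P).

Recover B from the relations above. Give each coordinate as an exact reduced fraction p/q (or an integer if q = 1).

B = (3, 6)

1. B_x = 3  [BC · GA = -164/3 ∩ BA · FG = -3]
2. B_y = 6  [BC · GA = -164/3 ∩ BA · FG = -3]
   → B = (3, 6)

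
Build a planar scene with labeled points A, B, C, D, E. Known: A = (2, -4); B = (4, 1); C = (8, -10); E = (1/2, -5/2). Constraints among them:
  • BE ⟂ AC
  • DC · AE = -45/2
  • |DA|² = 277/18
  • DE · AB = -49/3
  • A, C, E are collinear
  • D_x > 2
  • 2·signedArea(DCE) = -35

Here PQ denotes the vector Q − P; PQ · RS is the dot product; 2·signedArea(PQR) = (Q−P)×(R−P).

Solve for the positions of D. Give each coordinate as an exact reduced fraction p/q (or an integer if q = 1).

1. D_x = 17/6  [2·signedArea(DCE) = -35 ∩ DC · AE = -45/2]
2. D_y = -1/6  [2·signedArea(DCE) = -35 ∩ DC · AE = -45/2]
   → D = (17/6, -1/6)

D = (17/6, -1/6)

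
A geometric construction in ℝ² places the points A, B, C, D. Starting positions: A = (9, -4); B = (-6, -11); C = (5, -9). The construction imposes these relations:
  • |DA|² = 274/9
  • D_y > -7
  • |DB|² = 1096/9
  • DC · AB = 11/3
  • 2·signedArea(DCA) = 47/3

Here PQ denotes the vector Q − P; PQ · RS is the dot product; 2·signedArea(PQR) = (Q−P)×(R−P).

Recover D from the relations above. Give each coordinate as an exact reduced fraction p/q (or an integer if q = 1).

1. D_x = 4  [2·signedArea(DCA) = 47/3 ∩ DC · AB = 11/3]
2. D_y = -19/3  [2·signedArea(DCA) = 47/3 ∩ DC · AB = 11/3]
   → D = (4, -19/3)

D = (4, -19/3)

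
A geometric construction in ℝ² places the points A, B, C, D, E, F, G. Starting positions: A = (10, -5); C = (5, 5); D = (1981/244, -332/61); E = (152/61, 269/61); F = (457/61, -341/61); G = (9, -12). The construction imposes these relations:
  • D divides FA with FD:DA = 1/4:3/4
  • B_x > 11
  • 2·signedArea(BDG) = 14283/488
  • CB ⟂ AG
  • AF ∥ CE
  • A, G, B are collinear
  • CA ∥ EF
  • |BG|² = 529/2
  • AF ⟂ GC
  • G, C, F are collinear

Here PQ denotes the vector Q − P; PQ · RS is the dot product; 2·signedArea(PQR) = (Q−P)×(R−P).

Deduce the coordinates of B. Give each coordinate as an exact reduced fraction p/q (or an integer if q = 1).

B = (113/10, 41/10)

1. B_x = 113/10  [A, G, B are collinear ∩ CB ⟂ AG]
2. B_y = 41/10  [A, G, B are collinear ∩ CB ⟂ AG]
   → B = (113/10, 41/10)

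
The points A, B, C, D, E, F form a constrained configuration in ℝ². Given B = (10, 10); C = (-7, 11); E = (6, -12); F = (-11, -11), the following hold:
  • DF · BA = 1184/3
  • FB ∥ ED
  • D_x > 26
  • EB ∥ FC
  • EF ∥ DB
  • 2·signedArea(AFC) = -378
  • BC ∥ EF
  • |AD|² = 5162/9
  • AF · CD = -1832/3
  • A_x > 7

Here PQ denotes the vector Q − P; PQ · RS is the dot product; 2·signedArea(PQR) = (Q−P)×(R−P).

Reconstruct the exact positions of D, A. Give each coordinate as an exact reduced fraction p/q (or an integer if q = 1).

1. D_x = 27  [EF ∥ DB ∩ FB ∥ ED]
2. D_y = 9  [EF ∥ DB ∩ FB ∥ ED]
   → D = (27, 9)
3. A_x = 22/3  [2·signedArea(AFC) = -378 ∩ DF · BA = 1184/3]
4. A_y = -14/3  [2·signedArea(AFC) = -378 ∩ DF · BA = 1184/3]
   → A = (22/3, -14/3)

A = (22/3, -14/3)
D = (27, 9)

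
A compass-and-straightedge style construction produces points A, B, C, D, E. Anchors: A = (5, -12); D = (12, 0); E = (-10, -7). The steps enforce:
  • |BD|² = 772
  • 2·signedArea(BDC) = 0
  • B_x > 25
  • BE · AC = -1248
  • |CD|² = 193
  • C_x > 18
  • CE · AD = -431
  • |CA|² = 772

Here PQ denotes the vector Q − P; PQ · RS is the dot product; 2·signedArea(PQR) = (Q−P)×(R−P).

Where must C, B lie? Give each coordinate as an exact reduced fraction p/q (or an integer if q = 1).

B = (26, 24)
C = (19, 12)

1. C_x = 19  [line -7·x + -12·y + 277 = 0 ∩ |CA|² = 772]
2. C_y = 12  [line -7·x + -12·y + 277 = 0 ∩ |CA|² = 772]
   → C = (19, 12)
3. B_x = 26  [2·signedArea(BDC) = 0 ∩ BE · AC = -1248]
4. B_y = 24  [2·signedArea(BDC) = 0 ∩ BE · AC = -1248]
   → B = (26, 24)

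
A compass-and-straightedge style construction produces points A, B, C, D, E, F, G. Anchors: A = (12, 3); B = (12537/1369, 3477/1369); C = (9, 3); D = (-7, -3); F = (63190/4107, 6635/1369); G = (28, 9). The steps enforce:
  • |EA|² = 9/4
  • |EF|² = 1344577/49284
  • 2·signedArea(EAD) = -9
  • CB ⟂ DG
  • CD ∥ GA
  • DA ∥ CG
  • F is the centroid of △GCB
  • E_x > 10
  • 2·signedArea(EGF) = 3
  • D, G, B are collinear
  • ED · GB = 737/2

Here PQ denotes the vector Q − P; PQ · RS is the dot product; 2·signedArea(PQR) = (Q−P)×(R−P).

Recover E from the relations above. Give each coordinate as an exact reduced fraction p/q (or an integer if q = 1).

E = (21/2, 3)

1. E_x = 21/2  [2·signedArea(EGF) = 3 ∩ ED · GB = 737/2]
2. E_y = 3  [2·signedArea(EGF) = 3 ∩ ED · GB = 737/2]
   → E = (21/2, 3)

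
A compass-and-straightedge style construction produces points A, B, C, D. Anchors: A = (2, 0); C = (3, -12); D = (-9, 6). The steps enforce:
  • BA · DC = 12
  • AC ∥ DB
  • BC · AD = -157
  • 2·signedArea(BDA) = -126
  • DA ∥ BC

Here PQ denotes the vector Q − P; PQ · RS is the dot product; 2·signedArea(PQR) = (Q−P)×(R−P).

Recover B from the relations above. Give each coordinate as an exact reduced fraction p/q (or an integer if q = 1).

1. B_x = -8  [DA ∥ BC ∩ AC ∥ DB]
2. B_y = -6  [DA ∥ BC ∩ AC ∥ DB]
   → B = (-8, -6)

B = (-8, -6)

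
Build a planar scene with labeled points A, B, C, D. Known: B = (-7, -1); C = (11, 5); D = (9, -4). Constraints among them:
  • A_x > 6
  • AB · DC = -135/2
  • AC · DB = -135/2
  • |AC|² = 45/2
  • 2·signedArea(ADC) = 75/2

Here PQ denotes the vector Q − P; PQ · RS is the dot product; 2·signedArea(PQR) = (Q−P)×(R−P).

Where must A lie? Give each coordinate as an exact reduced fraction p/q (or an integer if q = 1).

A = (13/2, 7/2)

1. A_x = 13/2  [2·signedArea(ADC) = 75/2 ∩ AB · DC = -135/2]
2. A_y = 7/2  [2·signedArea(ADC) = 75/2 ∩ AB · DC = -135/2]
   → A = (13/2, 7/2)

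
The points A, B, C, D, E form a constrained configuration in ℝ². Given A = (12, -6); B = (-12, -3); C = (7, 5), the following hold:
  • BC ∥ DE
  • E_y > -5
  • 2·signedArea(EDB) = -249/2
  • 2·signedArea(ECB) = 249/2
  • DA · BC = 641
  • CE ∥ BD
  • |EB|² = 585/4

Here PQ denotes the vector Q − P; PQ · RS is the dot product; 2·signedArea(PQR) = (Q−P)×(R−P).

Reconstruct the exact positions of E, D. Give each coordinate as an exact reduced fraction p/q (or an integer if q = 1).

1. E_x = 0  [line 8·x + -19·y + -171/2 = 0 ∩ |EB|² = 585/4]
2. E_y = -9/2  [line 8·x + -19·y + -171/2 = 0 ∩ |EB|² = 585/4]
   → E = (0, -9/2)
3. D_x = -19  [BC ∥ DE ∩ CE ∥ BD]
4. D_y = -25/2  [BC ∥ DE ∩ CE ∥ BD]
   → D = (-19, -25/2)

D = (-19, -25/2)
E = (0, -9/2)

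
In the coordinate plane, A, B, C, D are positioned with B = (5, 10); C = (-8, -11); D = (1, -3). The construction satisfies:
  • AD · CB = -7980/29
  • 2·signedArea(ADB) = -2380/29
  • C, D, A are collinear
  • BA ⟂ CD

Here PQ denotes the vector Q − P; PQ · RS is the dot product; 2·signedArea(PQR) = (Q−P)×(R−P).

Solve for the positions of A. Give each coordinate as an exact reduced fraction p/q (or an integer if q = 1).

1. A_x = 281/29  [C, D, A are collinear ∩ BA ⟂ CD]
2. A_y = 137/29  [C, D, A are collinear ∩ BA ⟂ CD]
   → A = (281/29, 137/29)

A = (281/29, 137/29)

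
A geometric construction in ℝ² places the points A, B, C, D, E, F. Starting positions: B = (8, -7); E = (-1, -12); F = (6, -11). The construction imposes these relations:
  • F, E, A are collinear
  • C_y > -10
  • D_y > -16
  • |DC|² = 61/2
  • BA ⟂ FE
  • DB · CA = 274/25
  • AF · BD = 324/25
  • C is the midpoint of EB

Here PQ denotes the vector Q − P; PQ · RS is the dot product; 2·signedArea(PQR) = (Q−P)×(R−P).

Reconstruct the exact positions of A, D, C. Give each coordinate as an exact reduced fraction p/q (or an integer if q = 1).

A = (213/25, -266/25)
C = (7/2, -19/2)
D = (4, -15)

1. A_x = 213/25  [F, E, A are collinear ∩ BA ⟂ FE]
2. A_y = -266/25  [F, E, A are collinear ∩ BA ⟂ FE]
   → A = (213/25, -266/25)
3. C_x = 7/2  [C is the midpoint of EB]
4. C_y = -19/2  [C is the midpoint of EB]
   → C = (7/2, -19/2)
5. D_x = 4  [DB · CA = 274/25 ∩ AF · BD = 324/25]
6. D_y = -15  [DB · CA = 274/25 ∩ AF · BD = 324/25]
   → D = (4, -15)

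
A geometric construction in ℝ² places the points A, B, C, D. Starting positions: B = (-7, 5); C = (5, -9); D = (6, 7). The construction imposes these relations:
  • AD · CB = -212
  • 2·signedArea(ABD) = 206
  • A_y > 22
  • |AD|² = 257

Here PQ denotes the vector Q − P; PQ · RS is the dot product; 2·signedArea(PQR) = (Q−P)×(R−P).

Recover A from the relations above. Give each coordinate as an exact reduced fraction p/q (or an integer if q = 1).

A = (7, 23)

1. A_x = 7  [2·signedArea(ABD) = 206 ∩ AD · CB = -212]
2. A_y = 23  [2·signedArea(ABD) = 206 ∩ AD · CB = -212]
   → A = (7, 23)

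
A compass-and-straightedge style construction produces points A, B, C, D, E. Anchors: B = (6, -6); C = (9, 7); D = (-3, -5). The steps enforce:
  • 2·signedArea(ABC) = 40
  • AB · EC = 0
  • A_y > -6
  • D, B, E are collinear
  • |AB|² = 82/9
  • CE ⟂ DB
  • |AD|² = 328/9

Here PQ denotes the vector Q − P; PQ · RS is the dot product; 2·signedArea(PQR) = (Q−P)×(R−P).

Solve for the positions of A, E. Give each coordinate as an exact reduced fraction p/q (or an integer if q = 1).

A = (3, -17/3)
E = (309/41, -253/41)

1. A_x = 3  [line -13·x + 3·y + 56 = 0 ∩ |AD|² = 328/9]
2. A_y = -17/3  [line -13·x + 3·y + 56 = 0 ∩ |AD|² = 328/9]
   → A = (3, -17/3)
3. E_x = 309/41  [AB · EC = 0 ∩ D, B, E are collinear]
4. E_y = -253/41  [AB · EC = 0 ∩ D, B, E are collinear]
   → E = (309/41, -253/41)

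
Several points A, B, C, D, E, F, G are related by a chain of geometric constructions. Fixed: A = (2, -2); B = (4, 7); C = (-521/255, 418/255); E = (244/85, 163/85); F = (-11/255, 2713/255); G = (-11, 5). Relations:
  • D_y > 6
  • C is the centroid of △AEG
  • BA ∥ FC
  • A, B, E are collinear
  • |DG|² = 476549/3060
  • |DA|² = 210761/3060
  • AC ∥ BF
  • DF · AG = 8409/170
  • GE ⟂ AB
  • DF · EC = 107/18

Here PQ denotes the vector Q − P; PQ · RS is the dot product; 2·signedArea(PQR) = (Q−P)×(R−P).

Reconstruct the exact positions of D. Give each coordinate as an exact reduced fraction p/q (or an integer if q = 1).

1. D_x = 721/510  [DF · AG = 8409/170 ∩ DF · EC = 107/18]
2. D_y = 1601/255  [DF · AG = 8409/170 ∩ DF · EC = 107/18]
   → D = (721/510, 1601/255)

D = (721/510, 1601/255)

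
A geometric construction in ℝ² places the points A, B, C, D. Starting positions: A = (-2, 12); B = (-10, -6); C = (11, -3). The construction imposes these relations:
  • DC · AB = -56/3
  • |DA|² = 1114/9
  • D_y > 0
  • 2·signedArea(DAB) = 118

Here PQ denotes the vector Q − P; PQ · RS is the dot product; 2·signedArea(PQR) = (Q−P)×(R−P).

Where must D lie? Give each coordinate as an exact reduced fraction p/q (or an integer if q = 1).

1. D_x = -1/3  [2·signedArea(DAB) = 118 ∩ DC · AB = -56/3]
2. D_y = 1  [2·signedArea(DAB) = 118 ∩ DC · AB = -56/3]
   → D = (-1/3, 1)

D = (-1/3, 1)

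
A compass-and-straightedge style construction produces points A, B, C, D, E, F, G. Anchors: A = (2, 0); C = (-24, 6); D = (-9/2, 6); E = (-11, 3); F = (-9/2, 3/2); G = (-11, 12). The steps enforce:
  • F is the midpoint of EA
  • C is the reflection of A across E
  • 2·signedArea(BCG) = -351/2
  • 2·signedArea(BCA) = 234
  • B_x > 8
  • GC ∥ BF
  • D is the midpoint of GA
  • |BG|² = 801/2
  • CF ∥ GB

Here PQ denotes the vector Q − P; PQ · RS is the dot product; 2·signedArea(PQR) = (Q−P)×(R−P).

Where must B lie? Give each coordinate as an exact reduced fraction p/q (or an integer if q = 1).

1. B_x = 17/2  [GC ∥ BF ∩ CF ∥ GB]
2. B_y = 15/2  [GC ∥ BF ∩ CF ∥ GB]
   → B = (17/2, 15/2)

B = (17/2, 15/2)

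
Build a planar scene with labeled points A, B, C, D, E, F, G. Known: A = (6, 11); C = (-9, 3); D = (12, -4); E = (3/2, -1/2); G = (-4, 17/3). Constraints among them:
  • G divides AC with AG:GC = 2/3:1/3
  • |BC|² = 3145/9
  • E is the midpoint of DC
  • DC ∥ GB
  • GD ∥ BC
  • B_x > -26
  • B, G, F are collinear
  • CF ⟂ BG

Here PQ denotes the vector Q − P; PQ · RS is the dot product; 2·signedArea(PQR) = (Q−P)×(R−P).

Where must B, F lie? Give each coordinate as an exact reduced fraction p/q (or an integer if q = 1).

B = (-25, 38/3)
F = (-77/10, 69/10)

1. B_x = -25  [GD ∥ BC ∩ DC ∥ GB]
2. B_y = 38/3  [GD ∥ BC ∩ DC ∥ GB]
   → B = (-25, 38/3)
3. F_x = -77/10  [B, G, F are collinear ∩ CF ⟂ BG]
4. F_y = 69/10  [B, G, F are collinear ∩ CF ⟂ BG]
   → F = (-77/10, 69/10)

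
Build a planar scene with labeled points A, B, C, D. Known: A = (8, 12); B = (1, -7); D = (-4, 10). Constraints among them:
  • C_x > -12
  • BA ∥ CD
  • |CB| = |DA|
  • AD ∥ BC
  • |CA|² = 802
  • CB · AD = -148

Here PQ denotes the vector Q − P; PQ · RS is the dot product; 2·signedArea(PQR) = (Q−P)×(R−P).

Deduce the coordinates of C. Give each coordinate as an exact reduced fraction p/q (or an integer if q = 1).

1. C_x = -11  [BA ∥ CD ∩ AD ∥ BC]
2. C_y = -9  [BA ∥ CD ∩ AD ∥ BC]
   → C = (-11, -9)

C = (-11, -9)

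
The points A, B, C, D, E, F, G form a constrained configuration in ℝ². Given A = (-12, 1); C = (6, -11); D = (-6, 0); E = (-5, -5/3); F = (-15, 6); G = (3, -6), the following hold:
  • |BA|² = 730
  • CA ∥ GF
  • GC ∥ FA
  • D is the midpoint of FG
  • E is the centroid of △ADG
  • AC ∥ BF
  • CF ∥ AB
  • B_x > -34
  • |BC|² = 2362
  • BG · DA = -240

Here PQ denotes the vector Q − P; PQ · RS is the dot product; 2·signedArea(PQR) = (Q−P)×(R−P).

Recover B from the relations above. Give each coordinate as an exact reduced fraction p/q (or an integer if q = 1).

1. B_x = -33  [AC ∥ BF ∩ CF ∥ AB]
2. B_y = 18  [AC ∥ BF ∩ CF ∥ AB]
   → B = (-33, 18)

B = (-33, 18)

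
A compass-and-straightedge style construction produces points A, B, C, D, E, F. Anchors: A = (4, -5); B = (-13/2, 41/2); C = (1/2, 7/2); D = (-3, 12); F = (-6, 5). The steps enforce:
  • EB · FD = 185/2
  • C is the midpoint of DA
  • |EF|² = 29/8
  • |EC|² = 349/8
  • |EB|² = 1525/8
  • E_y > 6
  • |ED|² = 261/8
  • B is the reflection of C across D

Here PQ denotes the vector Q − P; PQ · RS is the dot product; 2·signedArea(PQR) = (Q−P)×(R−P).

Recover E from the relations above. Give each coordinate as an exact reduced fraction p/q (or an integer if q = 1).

1. E_x = -21/4  [line -3·x + -7·y + 63/2 = 0 ∩ |EF|² = 29/8]
2. E_y = 27/4  [line -3·x + -7·y + 63/2 = 0 ∩ |EF|² = 29/8]
   → E = (-21/4, 27/4)

E = (-21/4, 27/4)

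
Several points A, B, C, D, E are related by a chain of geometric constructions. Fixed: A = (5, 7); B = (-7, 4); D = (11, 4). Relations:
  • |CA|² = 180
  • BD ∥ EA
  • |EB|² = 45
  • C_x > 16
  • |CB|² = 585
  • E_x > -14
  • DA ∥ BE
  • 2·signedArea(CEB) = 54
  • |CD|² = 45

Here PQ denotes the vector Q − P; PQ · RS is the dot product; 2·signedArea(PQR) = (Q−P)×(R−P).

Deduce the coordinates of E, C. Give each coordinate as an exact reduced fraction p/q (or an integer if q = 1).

1. E_x = -13  [BD ∥ EA ∩ DA ∥ BE]
2. E_y = 7  [BD ∥ EA ∩ DA ∥ BE]
   → E = (-13, 7)
3. C_x = 17  [line 3·x + 6·y + -57 = 0 ∩ |CA|² = 180]
4. C_y = 1  [line 3·x + 6·y + -57 = 0 ∩ |CA|² = 180]
   → C = (17, 1)

C = (17, 1)
E = (-13, 7)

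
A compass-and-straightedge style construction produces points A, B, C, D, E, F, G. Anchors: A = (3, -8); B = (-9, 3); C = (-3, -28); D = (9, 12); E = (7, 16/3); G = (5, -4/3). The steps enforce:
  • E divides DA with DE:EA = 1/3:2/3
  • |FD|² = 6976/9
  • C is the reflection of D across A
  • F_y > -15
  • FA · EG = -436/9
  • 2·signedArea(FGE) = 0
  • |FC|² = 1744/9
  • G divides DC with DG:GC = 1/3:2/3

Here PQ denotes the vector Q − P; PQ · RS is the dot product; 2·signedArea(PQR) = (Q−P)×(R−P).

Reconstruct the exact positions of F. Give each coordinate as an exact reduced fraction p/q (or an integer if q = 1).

1. F_x = 1  [2·signedArea(FGE) = 0 ∩ FA · EG = -436/9]
2. F_y = -44/3  [2·signedArea(FGE) = 0 ∩ FA · EG = -436/9]
   → F = (1, -44/3)

F = (1, -44/3)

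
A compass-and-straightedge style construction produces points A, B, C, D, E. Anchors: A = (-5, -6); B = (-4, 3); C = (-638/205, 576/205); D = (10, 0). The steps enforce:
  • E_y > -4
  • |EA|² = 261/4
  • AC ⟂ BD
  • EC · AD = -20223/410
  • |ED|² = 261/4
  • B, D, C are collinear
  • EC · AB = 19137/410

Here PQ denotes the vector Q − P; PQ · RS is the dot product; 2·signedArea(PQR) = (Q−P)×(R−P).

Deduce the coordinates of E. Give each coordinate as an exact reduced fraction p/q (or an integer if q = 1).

E = (5/2, -3)

1. E_x = 5/2  [EC · AB = 19137/410 ∩ EC · AD = -20223/410]
2. E_y = -3  [EC · AB = 19137/410 ∩ EC · AD = -20223/410]
   → E = (5/2, -3)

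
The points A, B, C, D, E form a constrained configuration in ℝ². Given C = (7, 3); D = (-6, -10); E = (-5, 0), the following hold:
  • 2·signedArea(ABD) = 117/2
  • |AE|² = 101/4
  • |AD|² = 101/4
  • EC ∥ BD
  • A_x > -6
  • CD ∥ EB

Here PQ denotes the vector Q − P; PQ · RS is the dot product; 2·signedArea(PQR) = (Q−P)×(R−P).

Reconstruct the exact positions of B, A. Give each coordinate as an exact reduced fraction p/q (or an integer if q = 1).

1. B_x = -18  [EC ∥ BD ∩ CD ∥ EB]
2. B_y = -13  [EC ∥ BD ∩ CD ∥ EB]
   → B = (-18, -13)
3. A_x = -11/2  [line -3·x + 12·y + 87/2 = 0 ∩ |AD|² = 101/4]
4. A_y = -5  [line -3·x + 12·y + 87/2 = 0 ∩ |AD|² = 101/4]
   → A = (-11/2, -5)

A = (-11/2, -5)
B = (-18, -13)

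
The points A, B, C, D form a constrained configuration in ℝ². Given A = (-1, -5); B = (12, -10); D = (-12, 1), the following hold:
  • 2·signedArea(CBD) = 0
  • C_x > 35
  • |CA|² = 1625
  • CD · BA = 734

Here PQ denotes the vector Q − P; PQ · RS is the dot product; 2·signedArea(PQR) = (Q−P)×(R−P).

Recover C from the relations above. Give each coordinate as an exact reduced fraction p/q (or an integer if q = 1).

1. C_x = 36  [2·signedArea(CBD) = 0 ∩ CD · BA = 734]
2. C_y = -21  [2·signedArea(CBD) = 0 ∩ CD · BA = 734]
   → C = (36, -21)

C = (36, -21)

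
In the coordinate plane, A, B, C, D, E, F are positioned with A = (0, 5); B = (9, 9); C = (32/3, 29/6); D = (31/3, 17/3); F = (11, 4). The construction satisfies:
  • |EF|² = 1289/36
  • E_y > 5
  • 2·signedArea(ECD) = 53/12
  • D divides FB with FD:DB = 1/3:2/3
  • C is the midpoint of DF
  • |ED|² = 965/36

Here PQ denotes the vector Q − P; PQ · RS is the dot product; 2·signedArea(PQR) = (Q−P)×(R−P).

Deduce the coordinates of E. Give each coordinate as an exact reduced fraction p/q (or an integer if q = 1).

1. E_x = 31/6  [line -5/6·x + -1/3·y + 73/12 = 0 ∩ |EF|² = 1289/36]
2. E_y = 16/3  [line -5/6·x + -1/3·y + 73/12 = 0 ∩ |EF|² = 1289/36]
   → E = (31/6, 16/3)

E = (31/6, 16/3)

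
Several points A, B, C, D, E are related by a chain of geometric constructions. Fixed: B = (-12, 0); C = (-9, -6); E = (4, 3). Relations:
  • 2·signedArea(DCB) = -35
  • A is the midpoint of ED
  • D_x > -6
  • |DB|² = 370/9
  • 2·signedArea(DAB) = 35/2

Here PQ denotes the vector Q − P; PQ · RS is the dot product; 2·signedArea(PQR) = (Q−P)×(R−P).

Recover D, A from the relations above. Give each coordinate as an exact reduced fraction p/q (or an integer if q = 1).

A = (-5/6, 1)
D = (-17/3, -1)

1. D_x = -17/3  [line -6·x + -3·y + -37 = 0 ∩ |DB|² = 370/9]
2. D_y = -1  [line -6·x + -3·y + -37 = 0 ∩ |DB|² = 370/9]
   → D = (-17/3, -1)
3. A_x = -5/6  [A is the midpoint of ED]
4. A_y = 1  [A is the midpoint of ED]
   → A = (-5/6, 1)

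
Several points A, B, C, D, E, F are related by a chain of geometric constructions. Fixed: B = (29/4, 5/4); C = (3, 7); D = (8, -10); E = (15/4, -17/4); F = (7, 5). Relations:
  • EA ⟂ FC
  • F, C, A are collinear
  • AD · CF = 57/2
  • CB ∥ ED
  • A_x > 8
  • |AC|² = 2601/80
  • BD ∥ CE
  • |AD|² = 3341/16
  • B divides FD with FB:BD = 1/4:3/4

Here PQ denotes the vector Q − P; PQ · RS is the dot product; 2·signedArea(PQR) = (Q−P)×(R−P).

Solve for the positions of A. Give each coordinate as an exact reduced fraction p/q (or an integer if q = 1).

A = (81/10, 89/20)

1. A_x = 81/10  [F, C, A are collinear ∩ EA ⟂ FC]
2. A_y = 89/20  [F, C, A are collinear ∩ EA ⟂ FC]
   → A = (81/10, 89/20)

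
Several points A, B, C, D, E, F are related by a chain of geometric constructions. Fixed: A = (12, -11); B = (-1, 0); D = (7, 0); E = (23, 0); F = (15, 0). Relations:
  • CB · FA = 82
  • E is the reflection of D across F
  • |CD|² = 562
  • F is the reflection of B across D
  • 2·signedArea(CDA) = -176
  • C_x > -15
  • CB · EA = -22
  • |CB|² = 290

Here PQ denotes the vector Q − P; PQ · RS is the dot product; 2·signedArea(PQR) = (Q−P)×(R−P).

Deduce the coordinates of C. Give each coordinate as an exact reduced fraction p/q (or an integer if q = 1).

1. C_x = -14  [2·signedArea(CDA) = -176 ∩ CB · FA = 82]
2. C_y = 11  [2·signedArea(CDA) = -176 ∩ CB · FA = 82]
   → C = (-14, 11)

C = (-14, 11)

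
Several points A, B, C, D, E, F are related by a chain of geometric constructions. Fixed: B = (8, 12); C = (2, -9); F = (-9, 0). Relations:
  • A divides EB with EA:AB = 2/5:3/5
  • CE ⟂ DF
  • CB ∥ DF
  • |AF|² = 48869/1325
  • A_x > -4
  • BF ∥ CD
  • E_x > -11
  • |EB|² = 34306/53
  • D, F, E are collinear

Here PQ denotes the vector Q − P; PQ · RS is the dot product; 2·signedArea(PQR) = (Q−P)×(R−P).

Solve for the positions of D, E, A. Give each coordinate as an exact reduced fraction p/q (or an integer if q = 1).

1. D_x = -15  [CB ∥ DF ∩ BF ∥ CD]
2. D_y = -21  [CB ∥ DF ∩ BF ∥ CD]
   → D = (-15, -21)
3. E_x = -559/53  [D, F, E are collinear ∩ CE ⟂ DF]
4. E_y = -287/53  [D, F, E are collinear ∩ CE ⟂ DF]
   → E = (-559/53, -287/53)
5. A_x = -829/265  [A divides EB with EA:AB = 2/5:3/5]
6. A_y = 411/265  [A divides EB with EA:AB = 2/5:3/5]
   → A = (-829/265, 411/265)

A = (-829/265, 411/265)
D = (-15, -21)
E = (-559/53, -287/53)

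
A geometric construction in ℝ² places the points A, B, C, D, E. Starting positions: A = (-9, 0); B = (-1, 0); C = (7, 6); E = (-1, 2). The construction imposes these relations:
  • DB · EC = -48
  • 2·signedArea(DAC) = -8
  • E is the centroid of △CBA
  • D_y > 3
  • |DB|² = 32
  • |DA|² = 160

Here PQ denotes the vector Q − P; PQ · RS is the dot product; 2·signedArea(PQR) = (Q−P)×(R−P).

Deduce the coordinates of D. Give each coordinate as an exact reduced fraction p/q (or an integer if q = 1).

D = (3, 4)

1. D_x = 3  [DB · EC = -48 ∩ 2·signedArea(DAC) = -8]
2. D_y = 4  [DB · EC = -48 ∩ 2·signedArea(DAC) = -8]
   → D = (3, 4)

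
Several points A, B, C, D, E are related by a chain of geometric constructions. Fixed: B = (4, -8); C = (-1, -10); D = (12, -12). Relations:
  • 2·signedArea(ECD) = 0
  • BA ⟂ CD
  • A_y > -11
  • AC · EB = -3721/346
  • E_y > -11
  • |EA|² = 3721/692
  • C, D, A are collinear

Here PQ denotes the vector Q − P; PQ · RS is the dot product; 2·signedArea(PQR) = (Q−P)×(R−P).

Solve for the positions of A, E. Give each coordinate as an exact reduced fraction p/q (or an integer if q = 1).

1. A_x = 620/173  [C, D, A are collinear ∩ BA ⟂ CD]
2. A_y = -1852/173  [C, D, A are collinear ∩ BA ⟂ CD]
   → A = (620/173, -1852/173)
3. E_x = 447/346  [2·signedArea(ECD) = 0 ∩ AC · EB = -3721/346]
4. E_y = -1791/173  [2·signedArea(ECD) = 0 ∩ AC · EB = -3721/346]
   → E = (447/346, -1791/173)

A = (620/173, -1852/173)
E = (447/346, -1791/173)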